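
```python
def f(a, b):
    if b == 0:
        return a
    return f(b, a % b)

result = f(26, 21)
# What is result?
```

f(26, 21) -> f(21, 5) -> f(5, 1) -> f(1, 0) -> 1

Answer: 1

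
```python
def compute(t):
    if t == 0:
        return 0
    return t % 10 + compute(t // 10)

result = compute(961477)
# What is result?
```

Sum of digits of 961477: 7 + 7 + 4 + 1 + 6 + 9 = 34

Answer: 34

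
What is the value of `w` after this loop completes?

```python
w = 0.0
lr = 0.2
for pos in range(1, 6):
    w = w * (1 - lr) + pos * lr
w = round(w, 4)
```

Moving average with lr=0.2
`w` takes the values: 0.0 → 0.2 → 0.56 → 1.048 → 1.6384 → 2.31072 → 2.3107

Answer: 2.3107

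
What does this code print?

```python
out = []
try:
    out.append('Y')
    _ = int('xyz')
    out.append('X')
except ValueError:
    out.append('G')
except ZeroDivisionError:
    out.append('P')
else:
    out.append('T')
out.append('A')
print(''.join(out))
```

Execution trace: 'Y' (try body) → 'G' (except ValueError) → 'A' (after the try/except). Output: YGA

Answer: YGA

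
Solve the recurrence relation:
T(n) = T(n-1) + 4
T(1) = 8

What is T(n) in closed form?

Unrolling: T(n) = T(1) + 4·(n-1) = 8 + 4(n-1) = 4n + 4.

Answer: T(n) = 4n + 4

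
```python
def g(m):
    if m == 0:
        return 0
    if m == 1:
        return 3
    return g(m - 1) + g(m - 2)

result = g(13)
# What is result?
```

Build up from base cases: g(0)=0, g(1)=3, g(2)=3, g(3)=6, g(4)=9, g(5)=15, g(6)=24, ..., g(13)=699

Answer: 699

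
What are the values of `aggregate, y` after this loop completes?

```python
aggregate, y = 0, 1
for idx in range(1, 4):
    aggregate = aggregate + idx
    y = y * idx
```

Sum and factorial of 1 to 3
`aggregate, y` takes the values: (0, 1) → (1, 1) → (3, 1) → (3, 2) → (6, 2) → (6, 6)

Answer: 6, 6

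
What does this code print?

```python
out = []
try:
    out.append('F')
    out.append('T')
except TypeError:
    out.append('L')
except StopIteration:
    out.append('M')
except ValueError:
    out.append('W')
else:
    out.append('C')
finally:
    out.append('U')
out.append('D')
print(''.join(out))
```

Execution trace: 'F' (try body) → 'T' (try body, no exception) → 'C' (else) → 'U' (finally) → 'D' (after the try/except). Output: FTCUD

Answer: FTCUD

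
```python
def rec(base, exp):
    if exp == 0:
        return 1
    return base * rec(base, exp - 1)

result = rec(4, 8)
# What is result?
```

rec(4, 8) = 4 * 4 * 4 * 4 * 4 * 4 * 4 * 4 = 65536

Answer: 65536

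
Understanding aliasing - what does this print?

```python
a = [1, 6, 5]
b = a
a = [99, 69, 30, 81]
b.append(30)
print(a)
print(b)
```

Key concept: rebinding vs mutation: a is rebound to a new list, b still points at the original.
Step by step:
`a = [1, 6, 5]` → a = [1, 6, 5]
`b = a` → b = [1, 6, 5] (same object as a)
`a = [99, 69, 30, 81]` → a = [99, 69, 30, 81]
`b.append(30)` → b = [1, 6, 5, 30]
`print(a)` → prints [99, 69, 30, 81]
`print(b)` → prints [1, 6, 5, 30]

Answer:
[99, 69, 30, 81]
[1, 6, 5, 30]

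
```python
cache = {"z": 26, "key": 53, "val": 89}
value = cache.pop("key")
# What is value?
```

Trace:
`cache = {"z": 26, "key": 53, "val": 89}` → cache = {'z': 26, 'key': 53, 'val': 89}
`value = cache.pop("key")` → cache = {'z': 26, 'val': 89}; value = 53
So value = 53

Answer: 53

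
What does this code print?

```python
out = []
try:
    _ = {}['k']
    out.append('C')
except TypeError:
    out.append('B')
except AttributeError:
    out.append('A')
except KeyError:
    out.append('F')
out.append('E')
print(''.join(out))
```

Execution trace: 'F' (except KeyError) → 'E' (after the try/except). Output: FE

Answer: FE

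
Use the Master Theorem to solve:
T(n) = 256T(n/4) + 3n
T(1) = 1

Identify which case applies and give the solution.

a=256, b=4, f(n)=3n. log_4(256) = 4. Since c=1 < 4, Case 1 applies: T(n) = Θ(n^log_b(a)) = O(n^4).

Answer: O(n^4) - Case 1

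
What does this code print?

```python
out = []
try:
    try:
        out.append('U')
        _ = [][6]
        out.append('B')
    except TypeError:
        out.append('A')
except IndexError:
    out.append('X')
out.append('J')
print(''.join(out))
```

Execution trace: 'U' (try body) → 'X' (outer except IndexError) → 'J' (after the try/except). Output: UXJ

Answer: UXJ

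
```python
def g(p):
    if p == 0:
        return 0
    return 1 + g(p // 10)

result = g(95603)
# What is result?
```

Count of digits of 95603: 5

Answer: 5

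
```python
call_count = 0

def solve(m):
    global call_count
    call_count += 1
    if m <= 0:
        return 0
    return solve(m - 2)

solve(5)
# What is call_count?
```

Linear recursion stepping by 2: 4 calls from m=5 down to ≤0.

Answer: 4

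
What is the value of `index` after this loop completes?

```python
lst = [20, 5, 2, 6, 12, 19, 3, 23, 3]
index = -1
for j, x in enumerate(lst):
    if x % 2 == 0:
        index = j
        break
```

First even number index in [20, 5, 2, 6, 12, 19, 3, 23, 3]
`index` takes the values: -1 → 0

Answer: 0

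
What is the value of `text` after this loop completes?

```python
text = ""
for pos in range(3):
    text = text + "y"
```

Repeat 'y' 3 times
`text` takes the values: "" → "y" → "yy" → "yyy"

Answer: "yyy"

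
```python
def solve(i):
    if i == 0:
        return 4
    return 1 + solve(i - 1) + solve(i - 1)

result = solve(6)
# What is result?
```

solve(i) = 1 + 2·solve(i-1), solve(0)=4. Closed form: (4+1)·2^6 - 1 = 319.

Answer: 319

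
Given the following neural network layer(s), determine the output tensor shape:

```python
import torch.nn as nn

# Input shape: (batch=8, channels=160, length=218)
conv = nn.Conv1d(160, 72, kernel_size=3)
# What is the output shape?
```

Input: (8, 160, 218) -> Output: (8, 72, 216)

Answer: (8, 72, 216)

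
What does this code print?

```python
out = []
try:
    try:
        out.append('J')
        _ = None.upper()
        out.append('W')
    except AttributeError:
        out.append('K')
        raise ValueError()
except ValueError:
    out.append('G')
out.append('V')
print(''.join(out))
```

Execution trace: 'J' (inner try body) → 'K' (inner except AttributeError) → 'G' (outer except ValueError) → 'V' (after the try/except). Output: JKGV

Answer: JKGV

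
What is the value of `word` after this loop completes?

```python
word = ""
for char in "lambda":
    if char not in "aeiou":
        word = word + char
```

Remove vowels from 'lambda'
`word` takes the values: "" → "l" → "lm" → "lmb" → "lmbd"

Answer: "lmbd"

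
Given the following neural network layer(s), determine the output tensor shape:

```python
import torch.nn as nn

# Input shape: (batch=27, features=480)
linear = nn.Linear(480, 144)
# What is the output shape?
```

Input: (27, 480) -> Output: (27, 144)

Answer: (27, 144)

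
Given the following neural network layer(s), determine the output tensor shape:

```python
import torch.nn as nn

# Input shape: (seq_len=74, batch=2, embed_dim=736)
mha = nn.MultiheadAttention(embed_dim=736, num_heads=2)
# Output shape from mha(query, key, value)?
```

Input: (74, 2, 736) -> Output: (74, 2, 736)

Answer: (74, 2, 736)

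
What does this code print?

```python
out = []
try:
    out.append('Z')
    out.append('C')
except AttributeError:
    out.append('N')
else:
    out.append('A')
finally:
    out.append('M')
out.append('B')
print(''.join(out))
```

Execution trace: 'Z' (try body) → 'C' (try body, no exception) → 'A' (else) → 'M' (finally) → 'B' (after the try/except). Output: ZCAMB

Answer: ZCAMB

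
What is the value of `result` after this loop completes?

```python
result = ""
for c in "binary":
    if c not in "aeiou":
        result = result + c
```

Remove vowels from 'binary'
`result` takes the values: "" → "b" → "bn" → "bnr" → "bnry"

Answer: "bnry"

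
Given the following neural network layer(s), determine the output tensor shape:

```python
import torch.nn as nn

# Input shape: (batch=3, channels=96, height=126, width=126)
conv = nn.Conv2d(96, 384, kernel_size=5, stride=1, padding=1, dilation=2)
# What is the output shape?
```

Input: (3, 96, 126, 126) -> Output: (3, 384, 120, 120)

Answer: (3, 384, 120, 120)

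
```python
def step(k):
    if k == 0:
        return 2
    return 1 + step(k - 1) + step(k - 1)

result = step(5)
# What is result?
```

step(k) = 1 + 2·step(k-1), step(0)=2. Closed form: (2+1)·2^5 - 1 = 95.

Answer: 95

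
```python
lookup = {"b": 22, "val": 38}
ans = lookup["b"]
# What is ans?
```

Trace:
`lookup = {"b": 22, "val": 38}` → lookup = {'b': 22, 'val': 38}
`ans = lookup["b"]` → ans = 22
So ans = 22

Answer: 22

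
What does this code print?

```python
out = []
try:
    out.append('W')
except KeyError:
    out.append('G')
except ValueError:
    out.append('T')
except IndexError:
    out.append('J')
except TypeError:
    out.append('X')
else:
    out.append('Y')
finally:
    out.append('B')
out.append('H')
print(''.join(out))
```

Execution trace: 'W' (try body, no exception) → 'Y' (else) → 'B' (finally) → 'H' (after the try/except). Output: WYBH

Answer: WYBH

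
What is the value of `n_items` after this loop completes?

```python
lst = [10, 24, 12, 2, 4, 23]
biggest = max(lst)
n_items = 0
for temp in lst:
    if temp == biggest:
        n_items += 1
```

Count of max value 24 in [10, 24, 12, 2, 4, 23]
`n_items` takes the values: 0 → 1

Answer: 1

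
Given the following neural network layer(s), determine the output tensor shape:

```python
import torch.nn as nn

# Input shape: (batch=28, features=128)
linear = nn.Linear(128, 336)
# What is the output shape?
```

Input: (28, 128) -> Output: (28, 336)

Answer: (28, 336)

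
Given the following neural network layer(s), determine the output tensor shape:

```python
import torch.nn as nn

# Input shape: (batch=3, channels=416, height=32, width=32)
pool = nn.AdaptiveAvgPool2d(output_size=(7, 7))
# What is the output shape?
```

Input: (3, 416, 32, 32) -> Output: (3, 416, 7, 7)

Answer: (3, 416, 7, 7)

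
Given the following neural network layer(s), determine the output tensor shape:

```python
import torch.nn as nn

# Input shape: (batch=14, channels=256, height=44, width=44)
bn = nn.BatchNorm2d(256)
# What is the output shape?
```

Input: (14, 256, 44, 44) -> Output: (14, 256, 44, 44)

Answer: (14, 256, 44, 44)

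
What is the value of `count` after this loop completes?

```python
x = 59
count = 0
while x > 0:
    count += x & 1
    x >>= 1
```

Count set bits in 59 (binary: 0b111011)
`count` takes the values: 0 → 1 → 2 → 3 → 4 → 5

Answer: 5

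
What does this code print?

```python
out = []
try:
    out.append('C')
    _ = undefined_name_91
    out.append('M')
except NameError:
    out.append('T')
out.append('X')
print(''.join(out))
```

Execution trace: 'C' (try body) → 'T' (except NameError) → 'X' (after the try/except). Output: CTX

Answer: CTX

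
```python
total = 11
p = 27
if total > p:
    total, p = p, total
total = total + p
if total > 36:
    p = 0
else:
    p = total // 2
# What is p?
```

Trace:
`total = 11` → total = 11
`p = 27` → p = 27
`if total > p: ...` → total > p is False → no variable changes
`total = total + p` → total = 38
`if total > 36: ...` → total > 36 is True → p = 0
So p = 0

Answer: 0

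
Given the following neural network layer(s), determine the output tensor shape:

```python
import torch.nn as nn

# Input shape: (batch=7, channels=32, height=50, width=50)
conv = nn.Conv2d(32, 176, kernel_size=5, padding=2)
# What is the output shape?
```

Input: (7, 32, 50, 50) -> Output: (7, 176, 50, 50)

Answer: (7, 176, 50, 50)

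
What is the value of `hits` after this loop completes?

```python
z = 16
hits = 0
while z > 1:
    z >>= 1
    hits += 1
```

Count right shifts until 1
`hits` takes the values: 0 → 1 → 2 → 3 → 4

Answer: 4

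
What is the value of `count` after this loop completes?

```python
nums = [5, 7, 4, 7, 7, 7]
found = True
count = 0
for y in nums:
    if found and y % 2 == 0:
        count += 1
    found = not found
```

Count even values at even positions
`count` takes the values: 0 → 1

Answer: 1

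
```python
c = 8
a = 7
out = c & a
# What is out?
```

Trace:
`c = 8` → c = 8
`a = 7` → a = 7
`out = c & a` → out = 0
So out = 0

Answer: 0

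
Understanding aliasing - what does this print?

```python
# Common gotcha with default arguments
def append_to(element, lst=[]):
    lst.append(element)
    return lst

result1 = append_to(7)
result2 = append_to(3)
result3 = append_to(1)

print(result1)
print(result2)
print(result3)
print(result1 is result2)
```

Key concept: mutable default argument gotcha.
Step by step:
`result1 = append_to(7)` → result1 = [7]
`result2 = append_to(3)` → result1 = [7, 3] (same object as result2); result2 = [7, 3] (same object as result1)
`result3 = append_to(1)` → result1 = [7, 3, 1] (same object as result2, result3); result2 = [7, 3, 1] (same object as result1, result3); result3 = [7, 3, 1] (same object as result1, result2)
`print(result1)` → prints [7, 3, 1]
`print(result2)` → prints [7, 3, 1]
`print(result3)` → prints [7, 3, 1]
`print(result1 is result2)` → prints True

Answer:
[7, 3, 1]
[7, 3, 1]
[7, 3, 1]
True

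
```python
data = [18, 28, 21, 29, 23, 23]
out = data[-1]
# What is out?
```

Trace:
`data = [18, 28, 21, 29, 23, 23]` → data = [18, 28, 21, 29, 23, 23]
`out = data[-1]` → out = 23
So out = 23

Answer: 23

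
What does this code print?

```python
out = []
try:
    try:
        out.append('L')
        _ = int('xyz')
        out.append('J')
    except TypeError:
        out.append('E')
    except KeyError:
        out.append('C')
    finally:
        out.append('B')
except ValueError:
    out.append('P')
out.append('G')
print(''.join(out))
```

Execution trace: 'L' (try body) → 'B' (finally) → 'P' (outer except ValueError) → 'G' (after the try/except). Output: LBPG

Answer: LBPG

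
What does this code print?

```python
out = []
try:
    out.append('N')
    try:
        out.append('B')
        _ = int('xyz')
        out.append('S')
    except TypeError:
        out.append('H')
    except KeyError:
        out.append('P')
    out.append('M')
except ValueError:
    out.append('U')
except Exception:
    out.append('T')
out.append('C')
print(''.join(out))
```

Execution trace: 'N' (try body) → 'B' (inner try body) → 'U' (except ValueError) → 'C' (after the try/except). Output: NBUC

Answer: NBUC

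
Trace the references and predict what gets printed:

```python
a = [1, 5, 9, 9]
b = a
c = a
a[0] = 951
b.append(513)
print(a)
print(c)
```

Key concept: multiple aliases.
Step by step:
`a = [1, 5, 9, 9]` → a = [1, 5, 9, 9]
`b = a` → b = [1, 5, 9, 9] (same object as a)
`c = a` → c = [1, 5, 9, 9] (same object as a, b)
`a[0] = 951` → a = [951, 5, 9, 9] (same object as b, c); b = [951, 5, 9, 9] (same object as a, c); c = [951, 5, 9, 9] (same object as a, b)
`b.append(513)` → a = [951, 5, 9, 9, 513] (same object as b, c); b = [951, 5, 9, 9, 513] (same object as a, c); c = [951, 5, 9, 9, 513] (same object as a, b)
`print(a)` → prints [951, 5, 9, 9, 513]
`print(c)` → prints [951, 5, 9, 9, 513]

Answer:
[951, 5, 9, 9, 513]
[951, 5, 9, 9, 513]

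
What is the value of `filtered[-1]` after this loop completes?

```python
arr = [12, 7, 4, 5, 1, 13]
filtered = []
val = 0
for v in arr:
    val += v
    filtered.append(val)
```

Cumulative sum ends at 42
`filtered` takes the values: [] → [12] → [12, 19] → [12, 19, 23] → [12, 19, 23, 28] → [12, 19, 23, 28, 29] → [12, 19, 23, 28, 29, 42]
So `filtered[-1]` = 42

Answer: 42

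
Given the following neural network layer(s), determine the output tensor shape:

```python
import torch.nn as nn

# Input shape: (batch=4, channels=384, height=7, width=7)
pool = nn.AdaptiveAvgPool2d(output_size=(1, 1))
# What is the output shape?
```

Input: (4, 384, 7, 7) -> Output: (4, 384, 1, 1)

Answer: (4, 384, 1, 1)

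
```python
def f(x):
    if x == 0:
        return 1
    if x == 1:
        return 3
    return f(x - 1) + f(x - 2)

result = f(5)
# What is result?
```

Build up from base cases: f(0)=1, f(1)=3, f(2)=4, f(3)=7, f(4)=11, f(5)=18

Answer: 18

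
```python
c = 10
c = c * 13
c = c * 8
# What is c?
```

Trace:
`c = 10` → c = 10
`c = c * 13` → c = 130
`c = c * 8` → c = 1040
So c = 1040

Answer: 1040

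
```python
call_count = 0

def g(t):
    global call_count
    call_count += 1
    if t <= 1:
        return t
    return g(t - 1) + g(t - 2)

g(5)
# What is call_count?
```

Calls(t) = 1 + Calls(t-1) + Calls(t-2); Calls(0)=Calls(1)=1. For t=5 this gives 15.

Answer: 15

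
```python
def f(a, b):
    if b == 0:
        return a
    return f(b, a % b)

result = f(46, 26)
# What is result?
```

f(46, 26) -> f(26, 20) -> f(20, 6) -> f(6, 2) -> f(2, 0) -> 2

Answer: 2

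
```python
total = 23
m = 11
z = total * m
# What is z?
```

Trace:
`total = 23` → total = 23
`m = 11` → m = 11
`z = total * m` → z = 253
So z = 253

Answer: 253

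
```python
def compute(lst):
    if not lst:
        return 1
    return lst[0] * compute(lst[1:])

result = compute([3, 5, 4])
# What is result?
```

Product over [3, 5, 4] = 3 * 5 * 4 = 60

Answer: 60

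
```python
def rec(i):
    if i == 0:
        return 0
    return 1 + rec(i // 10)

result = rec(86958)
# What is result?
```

Count of digits of 86958: 5

Answer: 5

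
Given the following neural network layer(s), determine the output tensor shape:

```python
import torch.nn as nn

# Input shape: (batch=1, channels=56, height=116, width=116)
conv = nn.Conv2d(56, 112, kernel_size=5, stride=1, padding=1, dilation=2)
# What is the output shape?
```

Input: (1, 56, 116, 116) -> Output: (1, 112, 110, 110)

Answer: (1, 112, 110, 110)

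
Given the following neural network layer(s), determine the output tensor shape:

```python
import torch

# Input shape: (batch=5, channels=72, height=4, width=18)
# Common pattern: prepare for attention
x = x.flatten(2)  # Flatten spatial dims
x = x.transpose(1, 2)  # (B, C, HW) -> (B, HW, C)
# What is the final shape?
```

Input: (5, 72, 4, 18) -> after flatten(2): (5, 72, 72) -> Output: (5, 72, 72)

Answer: (5, 72, 72)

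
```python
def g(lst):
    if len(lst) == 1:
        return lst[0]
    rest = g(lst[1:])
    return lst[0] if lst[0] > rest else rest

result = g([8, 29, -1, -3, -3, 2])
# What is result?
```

Recursive max over [8, 29, -1, -3, -3, 2] = 29

Answer: 29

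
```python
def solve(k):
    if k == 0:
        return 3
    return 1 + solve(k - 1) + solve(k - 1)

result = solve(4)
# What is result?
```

solve(k) = 1 + 2·solve(k-1), solve(0)=3. Closed form: (3+1)·2^4 - 1 = 63.

Answer: 63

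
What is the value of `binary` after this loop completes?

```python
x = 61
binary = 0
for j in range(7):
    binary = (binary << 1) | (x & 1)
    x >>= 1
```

Reverse lowest 7 bits of 61
`binary` takes the values: 0 → 1 → 2 → 5 → 11 → 23 → 47 → 94

Answer: 94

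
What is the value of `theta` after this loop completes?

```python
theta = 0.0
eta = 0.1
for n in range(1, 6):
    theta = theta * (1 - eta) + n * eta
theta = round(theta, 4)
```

Moving average with lr=0.1
`theta` takes the values: 0.0 → 0.1 → 0.29 → 0.561 → 0.9049 → 1.31441 → 1.3144

Answer: 1.3144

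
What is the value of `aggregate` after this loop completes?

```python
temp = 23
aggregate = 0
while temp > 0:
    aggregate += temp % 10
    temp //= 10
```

Sum digits of 23
`aggregate` takes the values: 0 → 3 → 5

Answer: 5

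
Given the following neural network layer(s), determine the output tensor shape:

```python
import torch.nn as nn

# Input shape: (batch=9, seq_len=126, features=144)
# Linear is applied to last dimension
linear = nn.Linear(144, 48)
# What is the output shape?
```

Input: (9, 126, 144) -> Output: (9, 126, 48)

Answer: (9, 126, 48)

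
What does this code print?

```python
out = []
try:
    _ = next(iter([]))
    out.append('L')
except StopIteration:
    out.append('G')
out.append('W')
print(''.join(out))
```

Execution trace: 'G' (except StopIteration) → 'W' (after the try/except). Output: GW

Answer: GW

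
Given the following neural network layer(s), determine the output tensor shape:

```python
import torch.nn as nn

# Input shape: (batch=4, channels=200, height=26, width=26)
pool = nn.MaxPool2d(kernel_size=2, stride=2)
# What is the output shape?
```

Input: (4, 200, 26, 26) -> Output: (4, 200, 13, 13)

Answer: (4, 200, 13, 13)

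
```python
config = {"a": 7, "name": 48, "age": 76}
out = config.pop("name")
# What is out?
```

Trace:
`config = {"a": 7, "name": 48, "age": 76}` → config = {'a': 7, 'name': 48, 'age': 76}
`out = config.pop("name")` → config = {'a': 7, 'age': 76}; out = 48
So out = 48

Answer: 48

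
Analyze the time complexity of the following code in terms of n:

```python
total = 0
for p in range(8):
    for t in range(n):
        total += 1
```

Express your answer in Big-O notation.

Each loop level contributes: 1 × n. Multiplying the contributions gives O(n).

Answer: O(n)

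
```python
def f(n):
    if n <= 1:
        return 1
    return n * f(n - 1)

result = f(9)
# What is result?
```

f(9) = 9 * 8 * 7 * 6 * 5 * 4 * 3 * 2 * 1 = 362880

Answer: 362880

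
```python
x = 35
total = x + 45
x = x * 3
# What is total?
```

Trace:
`x = 35` → x = 35
`total = x + 45` → total = 80
`x = x * 3` → x = 105
So total = 80

Answer: 80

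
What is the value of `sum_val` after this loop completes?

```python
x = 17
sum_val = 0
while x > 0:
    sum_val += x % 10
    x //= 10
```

Sum digits of 17
`sum_val` takes the values: 0 → 7 → 8

Answer: 8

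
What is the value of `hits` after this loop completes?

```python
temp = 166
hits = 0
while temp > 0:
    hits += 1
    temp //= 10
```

Count digits by repeated division by 10
`hits` takes the values: 0 → 1 → 2 → 3

Answer: 3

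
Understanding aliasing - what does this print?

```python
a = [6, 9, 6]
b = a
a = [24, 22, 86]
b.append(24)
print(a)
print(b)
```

Key concept: rebinding vs mutation: a is rebound to a new list, b still points at the original.
Step by step:
`a = [6, 9, 6]` → a = [6, 9, 6]
`b = a` → b = [6, 9, 6] (same object as a)
`a = [24, 22, 86]` → a = [24, 22, 86]
`b.append(24)` → b = [6, 9, 6, 24]
`print(a)` → prints [24, 22, 86]
`print(b)` → prints [6, 9, 6, 24]

Answer:
[24, 22, 86]
[6, 9, 6, 24]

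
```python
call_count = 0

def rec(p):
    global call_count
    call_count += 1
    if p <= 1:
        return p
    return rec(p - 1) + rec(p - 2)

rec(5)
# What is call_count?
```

Calls(p) = 1 + Calls(p-1) + Calls(p-2); Calls(0)=Calls(1)=1. For p=5 this gives 15.

Answer: 15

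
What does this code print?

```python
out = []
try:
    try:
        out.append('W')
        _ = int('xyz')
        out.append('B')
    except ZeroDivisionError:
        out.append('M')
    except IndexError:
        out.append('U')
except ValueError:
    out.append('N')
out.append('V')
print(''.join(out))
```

Execution trace: 'W' (try body) → 'N' (outer except ValueError) → 'V' (after the try/except). Output: WNV

Answer: WNV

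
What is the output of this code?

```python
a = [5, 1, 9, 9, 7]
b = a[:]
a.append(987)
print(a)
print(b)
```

Key concept: slice [:] creates copy.
Step by step:
`a = [5, 1, 9, 9, 7]` → a = [5, 1, 9, 9, 7]
`b = a[:]` → b = [5, 1, 9, 9, 7]
`a.append(987)` → a = [5, 1, 9, 9, 7, 987]
`print(a)` → prints [5, 1, 9, 9, 7, 987]
`print(b)` → prints [5, 1, 9, 9, 7]

Answer:
[5, 1, 9, 9, 7, 987]
[5, 1, 9, 9, 7]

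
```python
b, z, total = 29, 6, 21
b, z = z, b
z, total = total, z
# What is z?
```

Trace:
`b, z, total = 29, 6, 21` → b = 29; z = 6; total = 21
`b, z = z, b` → b = 6; z = 29
`z, total = total, z` → z = 21; total = 29
So z = 21

Answer: 21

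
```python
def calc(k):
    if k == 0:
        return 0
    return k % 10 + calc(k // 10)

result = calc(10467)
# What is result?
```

Sum of digits of 10467: 7 + 6 + 4 + 0 + 1 = 18

Answer: 18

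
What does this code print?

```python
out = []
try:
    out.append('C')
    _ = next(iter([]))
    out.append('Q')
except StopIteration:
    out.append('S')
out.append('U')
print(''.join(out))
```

Execution trace: 'C' (try body) → 'S' (except StopIteration) → 'U' (after the try/except). Output: CSU

Answer: CSU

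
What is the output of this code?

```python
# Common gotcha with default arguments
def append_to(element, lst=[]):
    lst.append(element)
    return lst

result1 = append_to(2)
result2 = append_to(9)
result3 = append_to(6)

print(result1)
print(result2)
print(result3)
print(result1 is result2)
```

Key concept: mutable default argument gotcha.
Step by step:
`result1 = append_to(2)` → result1 = [2]
`result2 = append_to(9)` → result1 = [2, 9] (same object as result2); result2 = [2, 9] (same object as result1)
`result3 = append_to(6)` → result1 = [2, 9, 6] (same object as result2, result3); result2 = [2, 9, 6] (same object as result1, result3); result3 = [2, 9, 6] (same object as result1, result2)
`print(result1)` → prints [2, 9, 6]
`print(result2)` → prints [2, 9, 6]
`print(result3)` → prints [2, 9, 6]
`print(result1 is result2)` → prints True

Answer:
[2, 9, 6]
[2, 9, 6]
[2, 9, 6]
True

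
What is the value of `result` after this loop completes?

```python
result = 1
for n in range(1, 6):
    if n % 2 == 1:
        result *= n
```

Product of odd numbers 1 to 5
`result` takes the values: 1 → 3 → 15

Answer: 15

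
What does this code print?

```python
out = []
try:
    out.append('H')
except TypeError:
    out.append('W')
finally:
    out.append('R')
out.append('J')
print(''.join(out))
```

Execution trace: 'H' (try body, no exception) → 'R' (finally) → 'J' (after the try/except). Output: HRJ

Answer: HRJ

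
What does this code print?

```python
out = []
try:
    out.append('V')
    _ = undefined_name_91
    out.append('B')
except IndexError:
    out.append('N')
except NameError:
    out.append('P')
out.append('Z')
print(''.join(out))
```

Execution trace: 'V' (try body) → 'P' (except NameError) → 'Z' (after the try/except). Output: VPZ

Answer: VPZ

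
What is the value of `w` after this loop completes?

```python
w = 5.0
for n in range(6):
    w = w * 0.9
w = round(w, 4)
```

Exponential decay: 5.0 * 0.9^6
`w` takes the values: 5.0 → 4.5 → 4.05 → 3.645 → 3.2805 → 2.95245 → 2.657205 → 2.6572

Answer: 2.6572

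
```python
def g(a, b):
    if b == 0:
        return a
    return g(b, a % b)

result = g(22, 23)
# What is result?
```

g(22, 23) -> g(23, 22) -> g(22, 1) -> g(1, 0) -> 1

Answer: 1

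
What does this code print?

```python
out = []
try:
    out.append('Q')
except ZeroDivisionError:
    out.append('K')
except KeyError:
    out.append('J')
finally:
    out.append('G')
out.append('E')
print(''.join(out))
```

Execution trace: 'Q' (try body, no exception) → 'G' (finally) → 'E' (after the try/except). Output: QGE

Answer: QGE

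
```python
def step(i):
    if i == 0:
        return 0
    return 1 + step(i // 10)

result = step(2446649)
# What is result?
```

Count of digits of 2446649: 7

Answer: 7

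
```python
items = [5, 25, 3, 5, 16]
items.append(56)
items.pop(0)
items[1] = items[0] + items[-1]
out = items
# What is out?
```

Trace:
`items = [5, 25, 3, 5, 16]` → items = [5, 25, 3, 5, 16]
`items.append(56)` → items = [5, 25, 3, 5, 16, 56]
`items.pop(0)` → items = [25, 3, 5, 16, 56]
`items[1] = items[0] + items[-1]` → items = [25, 81, 5, 16, 56]
`out = items` → out = [25, 81, 5, 16, 56]
So out = [25, 81, 5, 16, 56]

Answer: [25, 81, 5, 16, 56]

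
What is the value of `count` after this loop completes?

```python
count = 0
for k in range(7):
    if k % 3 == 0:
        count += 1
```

Count numbers divisible by 3 in range(7)
`count` takes the values: 0 → 1 → 2 → 3

Answer: 3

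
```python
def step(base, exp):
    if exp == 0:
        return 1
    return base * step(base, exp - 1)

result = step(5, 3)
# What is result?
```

step(5, 3) = 5 * 5 * 5 = 125

Answer: 125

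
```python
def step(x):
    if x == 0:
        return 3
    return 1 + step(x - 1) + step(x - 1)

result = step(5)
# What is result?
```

step(x) = 1 + 2·step(x-1), step(0)=3. Closed form: (3+1)·2^5 - 1 = 127.

Answer: 127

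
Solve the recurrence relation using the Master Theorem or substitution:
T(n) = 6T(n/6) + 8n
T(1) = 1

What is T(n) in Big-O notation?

By Master Theorem: a=6, b=6, f(n)=8n. Since log_6(6) = 1 and f(n) = Θ(n^1), Case 2 applies. T(n) = O(n log n).

Answer: O(n log n)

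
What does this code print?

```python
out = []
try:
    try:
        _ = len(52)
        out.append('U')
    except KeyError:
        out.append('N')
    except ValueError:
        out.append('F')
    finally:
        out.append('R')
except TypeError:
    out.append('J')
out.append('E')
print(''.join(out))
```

Execution trace: 'R' (inner finally) → 'J' (outer except TypeError) → 'E' (after the try/except). Output: RJE

Answer: RJE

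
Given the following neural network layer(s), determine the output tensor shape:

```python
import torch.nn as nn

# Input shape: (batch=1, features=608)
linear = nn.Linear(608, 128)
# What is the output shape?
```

Input: (1, 608) -> Output: (1, 128)

Answer: (1, 128)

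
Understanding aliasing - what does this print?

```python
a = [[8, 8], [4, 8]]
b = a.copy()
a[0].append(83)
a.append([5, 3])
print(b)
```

Key concept: shallow copy with nested lists.
Step by step:
`a = [[8, 8], [4, 8]]` → a = [[8, 8], [4, 8]]
`b = a.copy()` → b = [[8, 8], [4, 8]]
`a[0].append(83)` → a = [[8, 8, 83], [4, 8]]; b = [[8, 8, 83], [4, 8]]
`a.append([5, 3])` → a = [[8, 8, 83], [4, 8], [5, 3]]
`print(b)` → prints [[8, 8, 83], [4, 8]]

Answer: [[8, 8, 83], [4, 8]]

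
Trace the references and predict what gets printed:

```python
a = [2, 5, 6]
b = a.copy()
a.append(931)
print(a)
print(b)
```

Key concept: list.copy() creates independent copy.
Step by step:
`a = [2, 5, 6]` → a = [2, 5, 6]
`b = a.copy()` → b = [2, 5, 6]
`a.append(931)` → a = [2, 5, 6, 931]
`print(a)` → prints [2, 5, 6, 931]
`print(b)` → prints [2, 5, 6]

Answer:
[2, 5, 6, 931]
[2, 5, 6]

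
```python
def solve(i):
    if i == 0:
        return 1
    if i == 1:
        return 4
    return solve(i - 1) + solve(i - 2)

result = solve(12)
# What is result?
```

Build up from base cases: solve(0)=1, solve(1)=4, solve(2)=5, solve(3)=9, solve(4)=14, solve(5)=23, solve(6)=37, ..., solve(12)=665

Answer: 665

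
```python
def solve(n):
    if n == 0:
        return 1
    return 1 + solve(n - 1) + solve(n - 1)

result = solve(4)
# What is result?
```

solve(n) = 1 + 2·solve(n-1), solve(0)=1. Closed form: (1+1)·2^4 - 1 = 31.

Answer: 31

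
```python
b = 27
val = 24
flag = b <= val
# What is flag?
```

Trace:
`b = 27` → b = 27
`val = 24` → val = 24
`flag = b <= val` → flag = False
So flag = False

Answer: False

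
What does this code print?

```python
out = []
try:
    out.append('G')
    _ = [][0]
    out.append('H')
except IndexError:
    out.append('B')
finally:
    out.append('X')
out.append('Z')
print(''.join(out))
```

Execution trace: 'G' (try body) → 'B' (except IndexError) → 'X' (finally) → 'Z' (after the try/except). Output: GBXZ

Answer: GBXZ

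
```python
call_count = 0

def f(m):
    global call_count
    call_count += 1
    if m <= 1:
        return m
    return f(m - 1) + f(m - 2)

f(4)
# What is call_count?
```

Calls(m) = 1 + Calls(m-1) + Calls(m-2); Calls(0)=Calls(1)=1. For m=4 this gives 9.

Answer: 9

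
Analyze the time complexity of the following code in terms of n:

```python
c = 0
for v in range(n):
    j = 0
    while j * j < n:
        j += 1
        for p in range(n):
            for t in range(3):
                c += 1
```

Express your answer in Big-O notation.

Each loop level contributes: n × √n × n × 1. Multiplying the contributions gives O(n^2√n).

Answer: O(n^2√n)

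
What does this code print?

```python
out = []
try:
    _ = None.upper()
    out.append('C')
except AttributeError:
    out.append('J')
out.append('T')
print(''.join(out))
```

Execution trace: 'J' (except AttributeError) → 'T' (after the try/except). Output: JT

Answer: JT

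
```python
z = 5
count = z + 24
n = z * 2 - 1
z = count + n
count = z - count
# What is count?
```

Trace:
`z = 5` → z = 5
`count = z + 24` → count = 29
`n = z * 2 - 1` → n = 9
`z = count + n` → z = 38
`count = z - count` → count = 9
So count = 9

Answer: 9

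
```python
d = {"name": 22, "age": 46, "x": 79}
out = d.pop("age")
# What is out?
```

Trace:
`d = {"name": 22, "age": 46, "x": 79}` → d = {'name': 22, 'age': 46, 'x': 79}
`out = d.pop("age")` → d = {'name': 22, 'x': 79}; out = 46
So out = 46

Answer: 46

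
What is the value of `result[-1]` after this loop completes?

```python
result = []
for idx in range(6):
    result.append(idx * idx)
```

Last element of squares 0 to 5
`result` takes the values: [] → [0] → [0, 1] → [0, 1, 4] → [0, 1, 4, 9] → [0, 1, 4, 9, 16] → [0, 1, 4, 9, 16, 25]
So `result[-1]` = 25

Answer: 25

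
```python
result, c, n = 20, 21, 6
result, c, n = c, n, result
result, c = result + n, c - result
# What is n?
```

Trace:
`result, c, n = 20, 21, 6` → result = 20; c = 21; n = 6
`result, c, n = c, n, result` → result = 21; c = 6; n = 20
`result, c = result + n, c - result` → result = 41; c = -15
So n = 20

Answer: 20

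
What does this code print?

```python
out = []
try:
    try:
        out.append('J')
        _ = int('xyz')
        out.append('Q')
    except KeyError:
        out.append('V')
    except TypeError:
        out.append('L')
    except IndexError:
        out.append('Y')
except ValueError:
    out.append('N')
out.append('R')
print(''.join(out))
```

Execution trace: 'J' (try body) → 'N' (outer except ValueError) → 'R' (after the try/except). Output: JNR

Answer: JNR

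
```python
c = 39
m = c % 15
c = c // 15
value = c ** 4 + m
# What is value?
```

Trace:
`c = 39` → c = 39
`m = c % 15` → m = 9
`c = c // 15` → c = 2
`value = c ** 4 + m` → value = 25
So value = 25

Answer: 25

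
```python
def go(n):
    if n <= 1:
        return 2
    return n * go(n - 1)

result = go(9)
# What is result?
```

go(9) = 9 * 8 * 7 * 6 * 5 * 4 * 3 * 2 * 2 = 725760

Answer: 725760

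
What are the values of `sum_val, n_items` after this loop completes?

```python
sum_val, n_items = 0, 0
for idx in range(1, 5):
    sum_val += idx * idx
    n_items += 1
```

Sum of squares and count
`sum_val, n_items` takes the values: (0, 0) → (1, 0) → (1, 1) → (5, 1) → (5, 2) → (14, 2) → (14, 3) → (30, 3) → (30, 4)

Answer: 30, 4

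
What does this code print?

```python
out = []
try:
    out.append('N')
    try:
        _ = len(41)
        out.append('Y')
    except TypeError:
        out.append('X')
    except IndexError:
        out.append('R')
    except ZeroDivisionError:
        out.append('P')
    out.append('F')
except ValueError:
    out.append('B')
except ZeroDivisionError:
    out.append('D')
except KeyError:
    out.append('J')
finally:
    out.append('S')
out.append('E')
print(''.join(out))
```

Execution trace: 'N' (try body) → 'X' (inner except TypeError) → 'F' (try body, no exception) → 'S' (finally) → 'E' (after the try/except). Output: NXFSE

Answer: NXFSE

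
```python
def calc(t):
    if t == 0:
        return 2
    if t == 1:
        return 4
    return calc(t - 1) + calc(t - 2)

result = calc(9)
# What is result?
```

Build up from base cases: calc(0)=2, calc(1)=4, calc(2)=6, calc(3)=10, calc(4)=16, calc(5)=26, calc(6)=42, ..., calc(9)=178

Answer: 178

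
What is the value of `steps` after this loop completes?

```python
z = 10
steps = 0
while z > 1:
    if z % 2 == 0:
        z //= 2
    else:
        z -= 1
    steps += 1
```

Steps to reduce 10 to 1
`steps` takes the values: 0 → 1 → 2 → 3 → 4

Answer: 4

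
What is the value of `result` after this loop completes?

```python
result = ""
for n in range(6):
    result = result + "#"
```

Repeat '#' 6 times
`result` takes the values: "" → "#" → "##" → "###" → "####" → "#####" → "######"

Answer: "######"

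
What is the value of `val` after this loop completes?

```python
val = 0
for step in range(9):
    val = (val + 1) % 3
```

Increment mod 3, 9 times = 0
`val` takes the values: 0 → 1 → 2 → 0 → 1 → 2 → 0 → 1 → 2 → 0

Answer: 0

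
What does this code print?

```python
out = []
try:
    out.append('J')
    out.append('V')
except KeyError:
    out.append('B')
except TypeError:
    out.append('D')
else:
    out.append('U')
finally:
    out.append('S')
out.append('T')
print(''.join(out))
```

Execution trace: 'J' (try body) → 'V' (try body, no exception) → 'U' (else) → 'S' (finally) → 'T' (after the try/except). Output: JVUST

Answer: JVUST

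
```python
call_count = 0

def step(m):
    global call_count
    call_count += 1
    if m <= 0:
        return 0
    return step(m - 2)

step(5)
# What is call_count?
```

Linear recursion stepping by 2: 4 calls from m=5 down to ≤0.

Answer: 4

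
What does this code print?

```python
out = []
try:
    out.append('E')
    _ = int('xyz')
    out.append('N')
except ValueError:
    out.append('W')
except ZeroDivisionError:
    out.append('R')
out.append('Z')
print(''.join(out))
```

Execution trace: 'E' (try body) → 'W' (except ValueError) → 'Z' (after the try/except). Output: EWZ

Answer: EWZ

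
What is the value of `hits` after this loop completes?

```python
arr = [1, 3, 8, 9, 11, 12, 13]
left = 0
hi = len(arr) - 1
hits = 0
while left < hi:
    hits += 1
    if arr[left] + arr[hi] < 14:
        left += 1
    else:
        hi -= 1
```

Steps to find pair summing to 14
`hits` takes the values: 0 → 1 → 2 → 3 → 4 → 5 → 6

Answer: 6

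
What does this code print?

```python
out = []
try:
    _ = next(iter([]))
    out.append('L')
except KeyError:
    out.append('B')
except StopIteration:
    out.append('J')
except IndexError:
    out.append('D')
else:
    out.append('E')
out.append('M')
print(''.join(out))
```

Execution trace: 'J' (except StopIteration) → 'M' (after the try/except). Output: JM

Answer: JM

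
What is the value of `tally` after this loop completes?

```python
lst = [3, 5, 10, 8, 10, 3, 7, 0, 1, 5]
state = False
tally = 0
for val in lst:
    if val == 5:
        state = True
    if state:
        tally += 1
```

Count elements after first 5 in [3, 5, 10, 8, 10, 3, 7, 0, 1, 5]
`tally` takes the values: 0 → 1 → 2 → 3 → 4 → 5 → 6 → 7 → 8 → 9

Answer: 9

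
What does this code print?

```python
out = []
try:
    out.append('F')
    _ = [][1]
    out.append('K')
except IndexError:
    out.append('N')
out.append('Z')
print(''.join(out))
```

Execution trace: 'F' (try body) → 'N' (except IndexError) → 'Z' (after the try/except). Output: FNZ

Answer: FNZ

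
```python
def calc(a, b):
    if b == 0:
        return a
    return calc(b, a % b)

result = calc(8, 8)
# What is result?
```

calc(8, 8) -> calc(8, 0) -> 8

Answer: 8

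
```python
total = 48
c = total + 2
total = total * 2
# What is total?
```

Trace:
`total = 48` → total = 48
`c = total + 2` → c = 50
`total = total * 2` → total = 96
So total = 96

Answer: 96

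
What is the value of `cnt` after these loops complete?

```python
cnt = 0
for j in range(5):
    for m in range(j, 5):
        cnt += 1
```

Upper triangle: 5 + 4 + ... + 1
`cnt` takes the values: 0 → 1 → 2 → 3 → 4 → 5 → 6 → 7 → 8 → 9 → 10 → 11 → 12 → 13 → 14 → 15

Answer: 15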